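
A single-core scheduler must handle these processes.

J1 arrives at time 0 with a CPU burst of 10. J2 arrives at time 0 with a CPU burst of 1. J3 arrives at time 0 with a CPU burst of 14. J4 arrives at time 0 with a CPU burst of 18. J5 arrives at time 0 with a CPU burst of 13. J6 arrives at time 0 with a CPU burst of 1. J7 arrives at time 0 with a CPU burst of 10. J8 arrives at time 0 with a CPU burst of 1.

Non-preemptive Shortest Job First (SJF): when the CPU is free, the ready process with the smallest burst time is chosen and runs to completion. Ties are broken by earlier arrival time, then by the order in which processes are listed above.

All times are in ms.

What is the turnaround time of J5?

Timeline: | J2 0-1 | J6 1-2 | J8 2-3 | J1 3-13 | J7 13-23 | J5 23-36 | J3 36-50 | J4 50-68 |
Completion: J1=13  J2=1  J3=50  J4=68  J5=36  J6=2  J7=23  J8=3
Turnaround (C−A): J1=13  J2=1  J3=50  J4=68  J5=36  J6=2  J7=23  J8=3
Turnaround(J5) = completion − arrival = 36 − 0 = 36

36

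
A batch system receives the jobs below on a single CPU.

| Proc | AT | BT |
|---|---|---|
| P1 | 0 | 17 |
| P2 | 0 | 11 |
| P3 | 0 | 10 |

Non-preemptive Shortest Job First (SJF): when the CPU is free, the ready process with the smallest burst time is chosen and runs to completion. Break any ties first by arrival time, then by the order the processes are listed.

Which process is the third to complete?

Timeline: | P3 0-10 | P2 10-21 | P1 21-38 |
Completion: P1=38  P2=21  P3=10
Turnaround (C−A): P1=38  P2=21  P3=10
Finish order: P3 → P2 → P1

P1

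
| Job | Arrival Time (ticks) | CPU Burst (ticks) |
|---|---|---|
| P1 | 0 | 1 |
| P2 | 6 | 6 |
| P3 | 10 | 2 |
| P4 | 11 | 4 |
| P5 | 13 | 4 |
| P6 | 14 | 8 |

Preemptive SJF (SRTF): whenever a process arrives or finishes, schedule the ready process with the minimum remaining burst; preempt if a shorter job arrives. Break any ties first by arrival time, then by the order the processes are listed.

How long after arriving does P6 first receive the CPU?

Schedule: | P1 0-1 | idle 1-6 | P2 6-12 | P3 12-14 | P4 14-18 | P5 18-22 | P6 22-30 |
Completion: P1=1  P2=12  P3=14  P4=18  P5=22  P6=30
Response(P6) = first start − arrival = 22 − 14 = 8

8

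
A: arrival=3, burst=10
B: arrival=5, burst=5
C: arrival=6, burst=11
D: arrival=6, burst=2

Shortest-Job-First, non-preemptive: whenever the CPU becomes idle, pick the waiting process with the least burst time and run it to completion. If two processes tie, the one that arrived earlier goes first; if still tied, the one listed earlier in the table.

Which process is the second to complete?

Gantt: | idle 0-3 | A 3-13 | D 13-15 | B 15-20 | C 20-31 |
Completion: A=13  B=20  C=31  D=15
Turnaround (C−A): A=10  B=15  C=25  D=9
Finish order: A → D → B → C

D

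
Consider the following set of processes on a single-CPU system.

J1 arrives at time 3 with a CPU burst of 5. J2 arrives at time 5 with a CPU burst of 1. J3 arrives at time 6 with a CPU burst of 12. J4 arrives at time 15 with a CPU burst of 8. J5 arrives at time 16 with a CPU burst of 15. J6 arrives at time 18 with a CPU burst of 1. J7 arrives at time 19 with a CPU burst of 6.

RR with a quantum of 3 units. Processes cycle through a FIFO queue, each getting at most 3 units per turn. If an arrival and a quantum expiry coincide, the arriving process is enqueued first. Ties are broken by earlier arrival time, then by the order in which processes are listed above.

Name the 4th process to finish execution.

J3

Timeline: | idle 0-3 | J1 3-6 | J2 6-7 | J3 7-10 | J1 10-12 | J3 12-15 | J4 15-18 | J3 18-21 | J5 21-24 | J6 24-25 | J4 25-28 | J7 28-31 | J3 31-34 | J5 34-37 | J4 37-39 | J7 39-42 | J5 42-51 |
Completion: J1=12  J2=7  J3=34  J4=39  J5=51  J6=25  J7=42
Turnaround (C−A): J1=9  J2=2  J3=28  J4=24  J5=35  J6=7  J7=23
Finish order: J2 → J1 → J6 → J3 → J4 → J7 → J5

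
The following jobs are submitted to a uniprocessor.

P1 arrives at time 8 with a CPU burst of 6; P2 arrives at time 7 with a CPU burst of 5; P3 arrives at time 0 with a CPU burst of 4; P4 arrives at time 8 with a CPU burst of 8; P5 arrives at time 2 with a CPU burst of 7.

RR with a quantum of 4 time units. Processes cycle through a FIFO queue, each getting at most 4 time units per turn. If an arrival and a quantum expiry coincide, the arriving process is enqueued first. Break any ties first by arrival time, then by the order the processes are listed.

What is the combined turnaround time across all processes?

Timeline: | P3 0-4 | P5 4-8 | P2 8-12 | P1 12-16 | P4 16-20 | P5 20-23 | P2 23-24 | P1 24-26 | P4 26-30 |
Completion: P1=26  P2=24  P3=4  P4=30  P5=23
Turnaround (C−A): P1=18  P2=17  P3=4  P4=22  P5=21
Turnaround = completion − arrival: P1=18, P2=17, P3=4, P4=22, P5=21
Total turnaround = 18 + 17 + 4 + 22 + 21 = 82

82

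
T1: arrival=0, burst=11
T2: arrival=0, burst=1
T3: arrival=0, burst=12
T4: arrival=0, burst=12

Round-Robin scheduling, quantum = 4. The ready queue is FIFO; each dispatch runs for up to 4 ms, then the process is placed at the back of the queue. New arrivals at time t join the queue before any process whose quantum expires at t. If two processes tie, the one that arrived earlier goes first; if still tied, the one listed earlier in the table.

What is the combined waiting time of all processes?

65

Schedule: | T1 0-4 | T2 4-5 | T3 5-9 | T4 9-13 | T1 13-17 | T3 17-21 | T4 21-25 | T1 25-28 | T3 28-32 | T4 32-36 |
Completion: T1=28  T2=5  T3=32  T4=36
Waiting = turnaround − burst: T1=17, T2=4, T3=20, T4=24
Total waiting = 17 + 4 + 20 + 24 = 65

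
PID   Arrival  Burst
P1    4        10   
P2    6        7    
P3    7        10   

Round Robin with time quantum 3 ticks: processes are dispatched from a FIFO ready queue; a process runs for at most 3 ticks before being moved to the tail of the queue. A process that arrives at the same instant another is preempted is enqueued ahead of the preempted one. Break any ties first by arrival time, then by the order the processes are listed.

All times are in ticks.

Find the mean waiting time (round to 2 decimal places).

Schedule: | idle 0-4 | P1 4-7 | P2 7-10 | P3 10-13 | P1 13-16 | P2 16-19 | P3 19-22 | P1 22-25 | P2 25-26 | P3 26-29 | P1 29-30 | P3 30-31 |
Completion: P1=30  P2=26  P3=31
Waiting times: P1=16, P2=13, P3=14
Average waiting = (16+13+14) / 3 = 43/3 = 14.33

14.33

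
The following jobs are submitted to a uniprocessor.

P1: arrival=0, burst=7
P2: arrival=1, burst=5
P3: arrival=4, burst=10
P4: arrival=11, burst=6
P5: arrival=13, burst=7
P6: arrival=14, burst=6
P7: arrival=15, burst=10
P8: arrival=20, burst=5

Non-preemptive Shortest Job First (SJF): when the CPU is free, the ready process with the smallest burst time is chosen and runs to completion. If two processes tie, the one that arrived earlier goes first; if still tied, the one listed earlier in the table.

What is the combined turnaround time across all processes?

Schedule: | P1 0-7 | P2 7-12 | P4 12-18 | P6 18-24 | P8 24-29 | P5 29-36 | P3 36-46 | P7 46-56 |
Completion: P1=7  P2=12  P3=46  P4=18  P5=36  P6=24  P7=56  P8=29
Turnaround = completion − arrival: P1=7, P2=11, P3=42, P4=7, P5=23, P6=10, P7=41, P8=9
Total turnaround = 7 + 11 + 42 + 7 + 23 + 10 + 41 + 9 = 150

150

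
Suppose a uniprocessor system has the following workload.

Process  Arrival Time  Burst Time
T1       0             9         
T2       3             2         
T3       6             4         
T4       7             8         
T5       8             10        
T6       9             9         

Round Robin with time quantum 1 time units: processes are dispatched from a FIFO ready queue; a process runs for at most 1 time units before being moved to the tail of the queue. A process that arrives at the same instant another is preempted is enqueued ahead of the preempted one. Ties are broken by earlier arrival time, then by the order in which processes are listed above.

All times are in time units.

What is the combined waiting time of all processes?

98

Gantt: | T1 0-3 | T2 3-4 | T1 4-5 | T2 5-6 | T1 6-7 | T3 7-8 | T4 8-9 | T1 9-10 | T5 10-11 | T3 11-12 | T6 12-13 | T4 13-14 | T1 14-15 | T5 15-16 | T3 16-17 | T6 17-18 | T4 18-19 | T1 19-20 | T5 20-21 | T3 21-22 | T6 22-23 | T4 23-24 | T1 24-25 | T5 25-26 | T6 26-27 | T4 27-28 | T5 28-29 | T6 29-30 | T4 30-31 | T5 31-32 | T6 32-33 | T4 33-34 | T5 34-35 | T6 35-36 | T4 36-37 | T5 37-38 | T6 38-39 | T5 39-40 | T6 40-41 | T5 41-42 |
Completion: T1=25  T2=6  T3=22  T4=37  T5=42  T6=41
Waiting = turnaround − burst: T1=16, T2=1, T3=12, T4=22, T5=24, T6=23
Total waiting = 16 + 1 + 12 + 22 + 24 + 23 = 98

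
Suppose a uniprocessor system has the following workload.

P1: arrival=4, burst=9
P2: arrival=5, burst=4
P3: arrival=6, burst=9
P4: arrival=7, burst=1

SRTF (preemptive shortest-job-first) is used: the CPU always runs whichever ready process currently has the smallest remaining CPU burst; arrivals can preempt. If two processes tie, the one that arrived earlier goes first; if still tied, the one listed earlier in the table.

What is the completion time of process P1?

Gantt: | idle 0-4 | P1 4-5 | P2 5-7 | P4 7-8 | P2 8-10 | P1 10-18 | P3 18-27 |
Completion: P1=18  P2=10  P3=27  P4=8

18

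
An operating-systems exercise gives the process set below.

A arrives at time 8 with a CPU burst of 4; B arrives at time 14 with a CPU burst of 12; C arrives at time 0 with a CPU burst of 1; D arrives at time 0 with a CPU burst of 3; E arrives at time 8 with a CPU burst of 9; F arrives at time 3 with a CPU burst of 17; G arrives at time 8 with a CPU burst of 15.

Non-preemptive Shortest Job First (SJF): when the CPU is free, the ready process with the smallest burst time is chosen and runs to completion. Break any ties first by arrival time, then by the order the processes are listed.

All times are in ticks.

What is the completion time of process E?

Schedule: | C 0-1 | D 1-4 | F 4-21 | A 21-25 | E 25-34 | B 34-46 | G 46-61 |
Completion: A=25  B=46  C=1  D=4  E=34  F=21  G=61
Turnaround (C−A): A=17  B=32  C=1  D=4  E=26  F=18  G=53

34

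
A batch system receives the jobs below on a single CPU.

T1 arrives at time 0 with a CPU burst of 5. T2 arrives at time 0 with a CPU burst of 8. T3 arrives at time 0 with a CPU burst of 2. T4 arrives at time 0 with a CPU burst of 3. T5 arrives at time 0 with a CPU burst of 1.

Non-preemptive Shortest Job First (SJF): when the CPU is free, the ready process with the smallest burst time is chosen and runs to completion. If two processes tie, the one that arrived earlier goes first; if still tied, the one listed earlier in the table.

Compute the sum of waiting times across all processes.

Gantt: | T5 0-1 | T3 1-3 | T4 3-6 | T1 6-11 | T2 11-19 |
Completion: T1=11  T2=19  T3=3  T4=6  T5=1
Turnaround (C−A): T1=11  T2=19  T3=3  T4=6  T5=1
Waiting = turnaround − burst: T1=6, T2=11, T3=1, T4=3, T5=0
Total waiting = 6 + 11 + 1 + 3 + 0 = 21

21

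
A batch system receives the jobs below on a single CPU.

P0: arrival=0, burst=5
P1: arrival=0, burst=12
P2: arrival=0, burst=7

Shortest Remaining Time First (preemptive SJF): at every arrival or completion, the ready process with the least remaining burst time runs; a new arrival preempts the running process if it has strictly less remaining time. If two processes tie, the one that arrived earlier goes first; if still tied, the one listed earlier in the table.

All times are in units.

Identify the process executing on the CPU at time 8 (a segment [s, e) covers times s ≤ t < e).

P2

Timeline: | P0 0-5 | P2 5-12 | P1 12-24 |
Completion: P0=5  P1=24  P2=12
Turnaround (C−A): P0=5  P1=24  P2=12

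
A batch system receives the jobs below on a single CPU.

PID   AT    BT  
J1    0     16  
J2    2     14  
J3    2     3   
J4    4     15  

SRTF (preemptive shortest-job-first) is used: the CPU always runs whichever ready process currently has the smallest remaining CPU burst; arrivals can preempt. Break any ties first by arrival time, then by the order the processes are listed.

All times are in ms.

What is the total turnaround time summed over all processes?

Schedule: | J1 0-2 | J3 2-5 | J1 5-19 | J2 19-33 | J4 33-48 |
Completion: J1=19  J2=33  J3=5  J4=48
Turnaround (C−A): J1=19  J2=31  J3=3  J4=44
Turnaround = completion − arrival: J1=19, J2=31, J3=3, J4=44
Total turnaround = 19 + 31 + 3 + 44 = 97

97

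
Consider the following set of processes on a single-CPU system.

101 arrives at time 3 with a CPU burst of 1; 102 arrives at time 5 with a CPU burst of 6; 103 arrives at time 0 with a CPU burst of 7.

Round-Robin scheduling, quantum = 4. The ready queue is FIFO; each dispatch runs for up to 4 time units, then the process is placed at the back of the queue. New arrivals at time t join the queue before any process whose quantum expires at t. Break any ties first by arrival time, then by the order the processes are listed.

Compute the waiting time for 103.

1

Schedule: | 103 0-4 | 101 4-5 | 103 5-8 | 102 8-14 |
Completion: 101=5  102=14  103=8
Waiting(103) = turnaround − burst = 8 − 7 = 1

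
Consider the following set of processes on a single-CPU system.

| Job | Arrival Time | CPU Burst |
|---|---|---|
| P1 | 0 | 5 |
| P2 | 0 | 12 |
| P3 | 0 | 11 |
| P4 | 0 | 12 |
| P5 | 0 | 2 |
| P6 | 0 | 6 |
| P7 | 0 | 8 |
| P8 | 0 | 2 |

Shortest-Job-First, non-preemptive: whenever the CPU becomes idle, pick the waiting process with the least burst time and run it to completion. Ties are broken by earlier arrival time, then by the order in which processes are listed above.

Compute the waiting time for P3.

23

Schedule: | P5 0-2 | P8 2-4 | P1 4-9 | P6 9-15 | P7 15-23 | P3 23-34 | P2 34-46 | P4 46-58 |
Completion: P1=9  P2=46  P3=34  P4=58  P5=2  P6=15  P7=23  P8=4
Turnaround (C−A): P1=9  P2=46  P3=34  P4=58  P5=2  P6=15  P7=23  P8=4
Waiting(P3) = turnaround − burst = 34 − 11 = 23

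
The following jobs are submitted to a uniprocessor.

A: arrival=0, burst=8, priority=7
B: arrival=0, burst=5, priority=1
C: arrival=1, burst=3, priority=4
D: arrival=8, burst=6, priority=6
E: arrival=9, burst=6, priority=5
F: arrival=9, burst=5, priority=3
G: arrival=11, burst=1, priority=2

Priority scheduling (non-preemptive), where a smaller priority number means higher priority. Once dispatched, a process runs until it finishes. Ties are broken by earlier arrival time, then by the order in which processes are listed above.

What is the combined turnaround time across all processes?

Schedule: | B 0-5 | C 5-8 | D 8-14 | G 14-15 | F 15-20 | E 20-26 | A 26-34 |
Completion: A=34  B=5  C=8  D=14  E=26  F=20  G=15
Turnaround (C−A): A=34  B=5  C=7  D=6  E=17  F=11  G=4
Turnaround = completion − arrival: A=34, B=5, C=7, D=6, E=17, F=11, G=4
Total turnaround = 34 + 5 + 7 + 6 + 17 + 11 + 4 = 84

84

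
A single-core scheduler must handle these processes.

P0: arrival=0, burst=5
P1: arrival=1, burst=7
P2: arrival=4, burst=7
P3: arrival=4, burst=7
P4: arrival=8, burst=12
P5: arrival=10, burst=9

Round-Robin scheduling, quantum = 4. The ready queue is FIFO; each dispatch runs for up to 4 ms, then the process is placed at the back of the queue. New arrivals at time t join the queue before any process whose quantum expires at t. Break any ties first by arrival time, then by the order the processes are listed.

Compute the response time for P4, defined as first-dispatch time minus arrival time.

9

Timeline: | P0 0-4 | P1 4-8 | P2 8-12 | P3 12-16 | P0 16-17 | P4 17-21 | P1 21-24 | P5 24-28 | P2 28-31 | P3 31-34 | P4 34-38 | P5 38-42 | P4 42-46 | P5 46-47 |
Completion: P0=17  P1=24  P2=31  P3=34  P4=46  P5=47
Turnaround (C−A): P0=17  P1=23  P2=27  P3=30  P4=38  P5=37
Response(P4) = first start − arrival = 17 − 8 = 9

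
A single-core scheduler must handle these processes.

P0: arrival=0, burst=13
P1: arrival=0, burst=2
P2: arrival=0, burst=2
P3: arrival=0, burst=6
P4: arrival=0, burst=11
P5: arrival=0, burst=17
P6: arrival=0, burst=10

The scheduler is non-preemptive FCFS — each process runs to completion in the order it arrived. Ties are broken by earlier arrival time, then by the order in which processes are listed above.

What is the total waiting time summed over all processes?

153

Gantt: | P0 0-13 | P1 13-15 | P2 15-17 | P3 17-23 | P4 23-34 | P5 34-51 | P6 51-61 |
Completion: P0=13  P1=15  P2=17  P3=23  P4=34  P5=51  P6=61
Waiting = turnaround − burst: P0=0, P1=13, P2=15, P3=17, P4=23, P5=34, P6=51
Total waiting = 0 + 13 + 15 + 17 + 23 + 34 + 51 = 153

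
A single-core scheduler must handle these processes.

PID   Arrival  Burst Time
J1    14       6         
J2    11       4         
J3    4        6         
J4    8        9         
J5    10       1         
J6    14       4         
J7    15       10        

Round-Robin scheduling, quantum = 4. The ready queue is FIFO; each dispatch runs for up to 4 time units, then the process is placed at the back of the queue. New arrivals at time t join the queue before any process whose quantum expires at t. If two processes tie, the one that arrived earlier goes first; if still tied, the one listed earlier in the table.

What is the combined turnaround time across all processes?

Gantt: | idle 0-4 | J3 4-8 | J4 8-12 | J3 12-14 | J5 14-15 | J2 15-19 | J4 19-23 | J1 23-27 | J6 27-31 | J7 31-35 | J4 35-36 | J1 36-38 | J7 38-44 |
Completion: J1=38  J2=19  J3=14  J4=36  J5=15  J6=31  J7=44
Turnaround = completion − arrival: J1=24, J2=8, J3=10, J4=28, J5=5, J6=17, J7=29
Total turnaround = 24 + 8 + 10 + 28 + 5 + 17 + 29 = 121

121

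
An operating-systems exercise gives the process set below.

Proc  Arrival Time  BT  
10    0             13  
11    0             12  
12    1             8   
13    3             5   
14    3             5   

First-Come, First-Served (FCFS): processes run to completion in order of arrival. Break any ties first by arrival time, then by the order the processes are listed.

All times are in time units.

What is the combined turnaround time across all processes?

Gantt: | 10 0-13 | 11 13-25 | 12 25-33 | 13 33-38 | 14 38-43 |
Completion: 10=13  11=25  12=33  13=38  14=43
Turnaround (C−A): 10=13  11=25  12=32  13=35  14=40
Turnaround = completion − arrival: 10=13, 11=25, 12=32, 13=35, 14=40
Total turnaround = 13 + 25 + 32 + 35 + 40 = 145

145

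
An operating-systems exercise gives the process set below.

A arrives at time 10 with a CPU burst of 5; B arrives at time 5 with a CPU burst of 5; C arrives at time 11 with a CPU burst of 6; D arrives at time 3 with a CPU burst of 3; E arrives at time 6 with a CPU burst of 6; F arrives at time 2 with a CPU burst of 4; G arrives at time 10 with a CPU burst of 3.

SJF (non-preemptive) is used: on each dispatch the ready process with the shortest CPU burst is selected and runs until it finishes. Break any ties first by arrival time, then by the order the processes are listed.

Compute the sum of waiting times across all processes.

Timeline: | idle 0-2 | F 2-6 | D 6-9 | B 9-14 | G 14-17 | A 17-22 | E 22-28 | C 28-34 |
Completion: A=22  B=14  C=34  D=9  E=28  F=6  G=17
Waiting = turnaround − burst: A=7, B=4, C=17, D=3, E=16, F=0, G=4
Total waiting = 7 + 4 + 17 + 3 + 16 + 0 + 4 = 51

51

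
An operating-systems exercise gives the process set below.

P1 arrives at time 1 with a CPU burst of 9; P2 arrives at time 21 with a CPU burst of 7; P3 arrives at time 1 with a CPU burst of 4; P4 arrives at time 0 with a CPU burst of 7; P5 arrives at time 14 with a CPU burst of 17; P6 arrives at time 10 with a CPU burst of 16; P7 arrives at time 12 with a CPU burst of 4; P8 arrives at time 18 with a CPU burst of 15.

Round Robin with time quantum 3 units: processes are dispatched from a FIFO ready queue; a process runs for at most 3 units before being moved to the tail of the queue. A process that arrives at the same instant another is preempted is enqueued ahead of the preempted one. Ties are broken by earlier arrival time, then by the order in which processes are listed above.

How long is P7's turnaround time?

27

Schedule: | P4 0-3 | P1 3-6 | P3 6-9 | P4 9-12 | P1 12-15 | P3 15-16 | P6 16-19 | P7 19-22 | P4 22-23 | P5 23-26 | P1 26-29 | P8 29-32 | P6 32-35 | P2 35-38 | P7 38-39 | P5 39-42 | P8 42-45 | P6 45-48 | P2 48-51 | P5 51-54 | P8 54-57 | P6 57-60 | P2 60-61 | P5 61-64 | P8 64-67 | P6 67-70 | P5 70-73 | P8 73-76 | P6 76-77 | P5 77-79 |
Completion: P1=29  P2=61  P3=16  P4=23  P5=79  P6=77  P7=39  P8=76
Turnaround (C−A): P1=28  P2=40  P3=15  P4=23  P5=65  P6=67  P7=27  P8=58
Turnaround(P7) = completion − arrival = 39 − 12 = 27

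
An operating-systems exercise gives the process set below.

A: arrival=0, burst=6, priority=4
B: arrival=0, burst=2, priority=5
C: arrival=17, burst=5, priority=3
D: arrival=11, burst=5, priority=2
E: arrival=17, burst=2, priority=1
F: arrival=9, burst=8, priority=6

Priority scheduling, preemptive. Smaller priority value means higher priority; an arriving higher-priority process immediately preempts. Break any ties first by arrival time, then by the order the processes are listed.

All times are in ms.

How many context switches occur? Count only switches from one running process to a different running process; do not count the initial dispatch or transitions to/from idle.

6

Gantt: | A 0-6 | B 6-8 | idle 8-9 | F 9-11 | D 11-16 | F 16-17 | E 17-19 | C 19-24 | F 24-29 |
Completion: A=6  B=8  C=24  D=16  E=19  F=29
Turnaround (C−A): A=6  B=8  C=7  D=5  E=2  F=20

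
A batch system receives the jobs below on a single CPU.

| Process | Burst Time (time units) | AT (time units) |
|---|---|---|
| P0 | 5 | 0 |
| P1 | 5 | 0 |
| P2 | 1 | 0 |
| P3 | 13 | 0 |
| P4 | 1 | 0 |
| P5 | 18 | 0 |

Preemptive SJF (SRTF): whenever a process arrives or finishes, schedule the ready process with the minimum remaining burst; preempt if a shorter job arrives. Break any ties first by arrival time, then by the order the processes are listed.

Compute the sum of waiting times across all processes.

47

Schedule: | P2 0-1 | P4 1-2 | P0 2-7 | P1 7-12 | P3 12-25 | P5 25-43 |
Completion: P0=7  P1=12  P2=1  P3=25  P4=2  P5=43
Turnaround (C−A): P0=7  P1=12  P2=1  P3=25  P4=2  P5=43
Waiting = turnaround − burst: P0=2, P1=7, P2=0, P3=12, P4=1, P5=25
Total waiting = 2 + 7 + 0 + 12 + 1 + 25 = 47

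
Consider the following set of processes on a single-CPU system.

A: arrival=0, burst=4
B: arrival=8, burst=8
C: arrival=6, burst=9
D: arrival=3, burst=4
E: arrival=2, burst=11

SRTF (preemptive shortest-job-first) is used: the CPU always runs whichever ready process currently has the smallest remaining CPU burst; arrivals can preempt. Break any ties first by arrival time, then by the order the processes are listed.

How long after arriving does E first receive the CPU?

23

Gantt: | A 0-4 | D 4-8 | B 8-16 | C 16-25 | E 25-36 |
Completion: A=4  B=16  C=25  D=8  E=36
Turnaround (C−A): A=4  B=8  C=19  D=5  E=34
Response(E) = first start − arrival = 25 − 2 = 23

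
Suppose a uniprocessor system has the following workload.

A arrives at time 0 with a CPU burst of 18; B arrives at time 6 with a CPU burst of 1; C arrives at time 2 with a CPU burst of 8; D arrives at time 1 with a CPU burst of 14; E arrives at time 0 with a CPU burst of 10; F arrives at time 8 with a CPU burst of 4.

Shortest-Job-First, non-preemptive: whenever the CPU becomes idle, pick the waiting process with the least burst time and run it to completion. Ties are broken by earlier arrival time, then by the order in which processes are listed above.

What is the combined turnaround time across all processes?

Timeline: | E 0-10 | B 10-11 | F 11-15 | C 15-23 | D 23-37 | A 37-55 |
Completion: A=55  B=11  C=23  D=37  E=10  F=15
Turnaround (C−A): A=55  B=5  C=21  D=36  E=10  F=7
Turnaround = completion − arrival: A=55, B=5, C=21, D=36, E=10, F=7
Total turnaround = 55 + 5 + 21 + 36 + 10 + 7 = 134

134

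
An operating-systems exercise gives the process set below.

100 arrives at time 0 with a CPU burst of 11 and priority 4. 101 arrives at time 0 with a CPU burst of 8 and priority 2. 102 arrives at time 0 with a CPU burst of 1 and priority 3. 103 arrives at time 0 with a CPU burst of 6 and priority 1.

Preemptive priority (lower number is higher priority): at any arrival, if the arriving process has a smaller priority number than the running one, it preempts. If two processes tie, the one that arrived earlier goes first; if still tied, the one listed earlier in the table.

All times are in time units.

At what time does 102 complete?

Gantt: | 103 0-6 | 101 6-14 | 102 14-15 | 100 15-26 |
Completion: 100=26  101=14  102=15  103=6
Turnaround (C−A): 100=26  101=14  102=15  103=6

15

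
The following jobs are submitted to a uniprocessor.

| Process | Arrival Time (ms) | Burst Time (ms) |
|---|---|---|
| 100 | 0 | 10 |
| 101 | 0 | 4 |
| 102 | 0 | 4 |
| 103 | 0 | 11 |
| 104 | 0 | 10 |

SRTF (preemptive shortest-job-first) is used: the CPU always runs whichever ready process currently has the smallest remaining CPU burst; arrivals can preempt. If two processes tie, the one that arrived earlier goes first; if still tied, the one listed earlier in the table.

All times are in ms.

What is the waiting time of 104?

Gantt: | 101 0-4 | 102 4-8 | 100 8-18 | 104 18-28 | 103 28-39 |
Completion: 100=18  101=4  102=8  103=39  104=28
Turnaround (C−A): 100=18  101=4  102=8  103=39  104=28
Waiting(104) = turnaround − burst = 28 − 10 = 18

18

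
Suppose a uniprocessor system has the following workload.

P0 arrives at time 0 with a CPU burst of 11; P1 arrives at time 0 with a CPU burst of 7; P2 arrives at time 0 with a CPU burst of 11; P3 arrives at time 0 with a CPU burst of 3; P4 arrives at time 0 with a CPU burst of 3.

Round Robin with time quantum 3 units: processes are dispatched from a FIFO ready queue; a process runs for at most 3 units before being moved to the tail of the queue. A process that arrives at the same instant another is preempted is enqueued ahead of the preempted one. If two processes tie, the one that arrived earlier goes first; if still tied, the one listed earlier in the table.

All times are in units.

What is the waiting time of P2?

24

Schedule: | P0 0-3 | P1 3-6 | P2 6-9 | P3 9-12 | P4 12-15 | P0 15-18 | P1 18-21 | P2 21-24 | P0 24-27 | P1 27-28 | P2 28-31 | P0 31-33 | P2 33-35 |
Completion: P0=33  P1=28  P2=35  P3=12  P4=15
Waiting(P2) = turnaround − burst = 35 − 11 = 24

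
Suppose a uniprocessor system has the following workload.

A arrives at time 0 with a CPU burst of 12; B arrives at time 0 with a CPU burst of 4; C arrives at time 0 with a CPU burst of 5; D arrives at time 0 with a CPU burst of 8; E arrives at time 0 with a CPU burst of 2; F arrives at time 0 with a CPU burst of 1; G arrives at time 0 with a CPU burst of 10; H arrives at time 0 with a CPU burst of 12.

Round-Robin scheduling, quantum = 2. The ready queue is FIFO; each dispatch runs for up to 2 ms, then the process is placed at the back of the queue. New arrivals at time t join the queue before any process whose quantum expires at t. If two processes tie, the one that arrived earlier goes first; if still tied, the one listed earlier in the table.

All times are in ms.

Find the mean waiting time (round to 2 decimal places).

Schedule: | A 0-2 | B 2-4 | C 4-6 | D 6-8 | E 8-10 | F 10-11 | G 11-13 | H 13-15 | A 15-17 | B 17-19 | C 19-21 | D 21-23 | G 23-25 | H 25-27 | A 27-29 | C 29-30 | D 30-32 | G 32-34 | H 34-36 | A 36-38 | D 38-40 | G 40-42 | H 42-44 | A 44-46 | G 46-48 | H 48-50 | A 50-52 | H 52-54 |
Completion: A=52  B=19  C=30  D=40  E=10  F=11  G=48  H=54
Waiting times: A=40, B=15, C=25, D=32, E=8, F=10, G=38, H=42
Average waiting = (40+15+25+32+8+10+38+42) / 8 = 210/8 = 26.25

26.25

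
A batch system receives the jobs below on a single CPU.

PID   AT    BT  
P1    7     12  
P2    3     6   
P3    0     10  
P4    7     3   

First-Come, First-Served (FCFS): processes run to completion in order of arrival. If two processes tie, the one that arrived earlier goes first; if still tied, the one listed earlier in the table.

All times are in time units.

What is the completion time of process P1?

Gantt: | P3 0-10 | P2 10-16 | P1 16-28 | P4 28-31 |
Completion: P1=28  P2=16  P3=10  P4=31
Turnaround (C−A): P1=21  P2=13  P3=10  P4=24

28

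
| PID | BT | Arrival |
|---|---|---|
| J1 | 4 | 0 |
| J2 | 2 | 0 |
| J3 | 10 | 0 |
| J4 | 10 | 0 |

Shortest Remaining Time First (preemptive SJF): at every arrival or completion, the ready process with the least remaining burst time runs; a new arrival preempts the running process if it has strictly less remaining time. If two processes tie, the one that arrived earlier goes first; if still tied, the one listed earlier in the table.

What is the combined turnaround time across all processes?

Schedule: | J2 0-2 | J1 2-6 | J3 6-16 | J4 16-26 |
Completion: J1=6  J2=2  J3=16  J4=26
Turnaround (C−A): J1=6  J2=2  J3=16  J4=26
Turnaround = completion − arrival: J1=6, J2=2, J3=16, J4=26
Total turnaround = 6 + 2 + 16 + 26 = 50

50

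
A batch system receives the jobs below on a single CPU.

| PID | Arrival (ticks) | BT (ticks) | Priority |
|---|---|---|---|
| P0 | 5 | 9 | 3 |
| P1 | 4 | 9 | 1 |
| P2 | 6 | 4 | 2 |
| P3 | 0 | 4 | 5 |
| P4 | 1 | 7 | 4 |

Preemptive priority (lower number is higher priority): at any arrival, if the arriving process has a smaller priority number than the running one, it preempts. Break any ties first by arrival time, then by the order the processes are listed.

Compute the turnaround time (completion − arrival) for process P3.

Gantt: | P3 0-1 | P4 1-4 | P1 4-13 | P2 13-17 | P0 17-26 | P4 26-30 | P3 30-33 |
Completion: P0=26  P1=13  P2=17  P3=33  P4=30
Turnaround (C−A): P0=21  P1=9  P2=11  P3=33  P4=29
Turnaround(P3) = completion − arrival = 33 − 0 = 33

33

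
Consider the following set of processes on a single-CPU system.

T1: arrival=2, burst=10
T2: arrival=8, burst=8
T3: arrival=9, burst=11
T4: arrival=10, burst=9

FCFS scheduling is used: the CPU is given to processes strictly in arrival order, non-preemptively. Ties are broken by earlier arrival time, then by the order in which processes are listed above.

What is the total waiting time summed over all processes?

36

Timeline: | idle 0-2 | T1 2-12 | T2 12-20 | T3 20-31 | T4 31-40 |
Completion: T1=12  T2=20  T3=31  T4=40
Turnaround (C−A): T1=10  T2=12  T3=22  T4=30
Waiting = turnaround − burst: T1=0, T2=4, T3=11, T4=21
Total waiting = 0 + 4 + 11 + 21 = 36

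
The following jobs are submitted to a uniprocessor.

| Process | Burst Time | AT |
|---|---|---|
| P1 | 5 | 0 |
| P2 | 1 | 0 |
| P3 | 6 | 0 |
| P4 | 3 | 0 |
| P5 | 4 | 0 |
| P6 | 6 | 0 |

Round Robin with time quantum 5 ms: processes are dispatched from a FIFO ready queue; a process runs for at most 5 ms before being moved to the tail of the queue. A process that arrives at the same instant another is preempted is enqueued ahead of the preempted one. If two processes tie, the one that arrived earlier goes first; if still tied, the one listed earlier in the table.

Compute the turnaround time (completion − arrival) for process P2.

Gantt: | P1 0-5 | P2 5-6 | P3 6-11 | P4 11-14 | P5 14-18 | P6 18-23 | P3 23-24 | P6 24-25 |
Completion: P1=5  P2=6  P3=24  P4=14  P5=18  P6=25
Turnaround (C−A): P1=5  P2=6  P3=24  P4=14  P5=18  P6=25
Turnaround(P2) = completion − arrival = 6 − 0 = 6

6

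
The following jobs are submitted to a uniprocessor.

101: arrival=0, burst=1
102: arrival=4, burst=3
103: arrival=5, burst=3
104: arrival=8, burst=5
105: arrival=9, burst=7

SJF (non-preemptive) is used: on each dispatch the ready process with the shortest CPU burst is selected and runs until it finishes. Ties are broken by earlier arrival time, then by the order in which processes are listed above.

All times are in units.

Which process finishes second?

102

Timeline: | 101 0-1 | idle 1-4 | 102 4-7 | 103 7-10 | 104 10-15 | 105 15-22 |
Completion: 101=1  102=7  103=10  104=15  105=22
Turnaround (C−A): 101=1  102=3  103=5  104=7  105=13
Finish order: 101 → 102 → 103 → 104 → 105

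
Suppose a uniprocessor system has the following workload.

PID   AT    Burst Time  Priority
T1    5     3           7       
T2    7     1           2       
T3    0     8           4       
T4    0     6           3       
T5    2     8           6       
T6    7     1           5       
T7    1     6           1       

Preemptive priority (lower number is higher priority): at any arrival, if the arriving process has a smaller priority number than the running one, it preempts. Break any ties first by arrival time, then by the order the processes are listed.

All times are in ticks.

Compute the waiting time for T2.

0

Gantt: | T4 0-1 | T7 1-7 | T2 7-8 | T4 8-13 | T3 13-21 | T6 21-22 | T5 22-30 | T1 30-33 |
Completion: T1=33  T2=8  T3=21  T4=13  T5=30  T6=22  T7=7
Turnaround (C−A): T1=28  T2=1  T3=21  T4=13  T5=28  T6=15  T7=6
Waiting(T2) = turnaround − burst = 1 − 1 = 0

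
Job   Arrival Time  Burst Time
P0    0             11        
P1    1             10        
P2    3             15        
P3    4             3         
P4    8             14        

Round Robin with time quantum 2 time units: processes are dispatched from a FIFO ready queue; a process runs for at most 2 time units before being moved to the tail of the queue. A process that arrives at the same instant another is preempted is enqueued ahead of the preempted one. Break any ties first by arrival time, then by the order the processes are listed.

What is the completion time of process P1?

Timeline: | P0 0-2 | P1 2-4 | P0 4-6 | P2 6-8 | P3 8-10 | P1 10-12 | P0 12-14 | P4 14-16 | P2 16-18 | P3 18-19 | P1 19-21 | P0 21-23 | P4 23-25 | P2 25-27 | P1 27-29 | P0 29-31 | P4 31-33 | P2 33-35 | P1 35-37 | P0 37-38 | P4 38-40 | P2 40-42 | P4 42-44 | P2 44-46 | P4 46-48 | P2 48-50 | P4 50-52 | P2 52-53 |
Completion: P0=38  P1=37  P2=53  P3=19  P4=52
Turnaround (C−A): P0=38  P1=36  P2=50  P3=15  P4=44

37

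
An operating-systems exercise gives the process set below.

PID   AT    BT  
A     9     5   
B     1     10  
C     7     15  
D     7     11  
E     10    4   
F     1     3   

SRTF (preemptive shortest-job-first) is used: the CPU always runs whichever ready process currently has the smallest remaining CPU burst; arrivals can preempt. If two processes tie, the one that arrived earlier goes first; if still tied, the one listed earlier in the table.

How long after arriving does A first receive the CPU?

9

Schedule: | idle 0-1 | F 1-4 | B 4-14 | E 14-18 | A 18-23 | D 23-34 | C 34-49 |
Completion: A=23  B=14  C=49  D=34  E=18  F=4
Turnaround (C−A): A=14  B=13  C=42  D=27  E=8  F=3
Response(A) = first start − arrival = 18 − 9 = 9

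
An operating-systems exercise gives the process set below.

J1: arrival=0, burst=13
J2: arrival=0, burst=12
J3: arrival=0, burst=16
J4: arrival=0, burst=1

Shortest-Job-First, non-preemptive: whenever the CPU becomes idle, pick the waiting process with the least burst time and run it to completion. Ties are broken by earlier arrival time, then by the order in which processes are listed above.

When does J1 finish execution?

26

Schedule: | J4 0-1 | J2 1-13 | J1 13-26 | J3 26-42 |
Completion: J1=26  J2=13  J3=42  J4=1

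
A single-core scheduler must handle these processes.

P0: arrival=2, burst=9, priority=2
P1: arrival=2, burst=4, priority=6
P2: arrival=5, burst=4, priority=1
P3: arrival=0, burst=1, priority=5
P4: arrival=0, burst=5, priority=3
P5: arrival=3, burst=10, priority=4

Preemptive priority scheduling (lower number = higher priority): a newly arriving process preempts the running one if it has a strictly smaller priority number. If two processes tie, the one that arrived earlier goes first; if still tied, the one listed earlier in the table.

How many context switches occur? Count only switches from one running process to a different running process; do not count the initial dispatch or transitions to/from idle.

7

Timeline: | P4 0-2 | P0 2-5 | P2 5-9 | P0 9-15 | P4 15-18 | P5 18-28 | P3 28-29 | P1 29-33 |
Completion: P0=15  P1=33  P2=9  P3=29  P4=18  P5=28
Turnaround (C−A): P0=13  P1=31  P2=4  P3=29  P4=18  P5=25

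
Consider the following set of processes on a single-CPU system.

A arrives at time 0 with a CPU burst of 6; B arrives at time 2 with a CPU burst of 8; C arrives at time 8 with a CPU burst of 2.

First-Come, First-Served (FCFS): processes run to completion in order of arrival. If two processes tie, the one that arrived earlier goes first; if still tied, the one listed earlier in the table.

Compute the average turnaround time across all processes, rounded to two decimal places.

8.67

Gantt: | A 0-6 | B 6-14 | C 14-16 |
Completion: A=6  B=14  C=16
Turnaround (C−A): A=6  B=12  C=8
Turnaround times: A=6, B=12, C=8
Average turnaround = (6+12+8) / 3 = 26/3 = 8.67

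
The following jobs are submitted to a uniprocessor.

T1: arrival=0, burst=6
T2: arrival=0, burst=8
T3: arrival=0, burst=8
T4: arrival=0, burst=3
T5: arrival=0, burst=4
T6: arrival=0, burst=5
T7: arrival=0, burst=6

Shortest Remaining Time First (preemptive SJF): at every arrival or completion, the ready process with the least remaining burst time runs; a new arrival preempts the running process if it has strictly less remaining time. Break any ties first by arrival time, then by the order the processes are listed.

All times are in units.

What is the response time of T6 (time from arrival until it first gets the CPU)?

7

Timeline: | T4 0-3 | T5 3-7 | T6 7-12 | T1 12-18 | T7 18-24 | T2 24-32 | T3 32-40 |
Completion: T1=18  T2=32  T3=40  T4=3  T5=7  T6=12  T7=24
Turnaround (C−A): T1=18  T2=32  T3=40  T4=3  T5=7  T6=12  T7=24
Response(T6) = first start − arrival = 7 − 0 = 7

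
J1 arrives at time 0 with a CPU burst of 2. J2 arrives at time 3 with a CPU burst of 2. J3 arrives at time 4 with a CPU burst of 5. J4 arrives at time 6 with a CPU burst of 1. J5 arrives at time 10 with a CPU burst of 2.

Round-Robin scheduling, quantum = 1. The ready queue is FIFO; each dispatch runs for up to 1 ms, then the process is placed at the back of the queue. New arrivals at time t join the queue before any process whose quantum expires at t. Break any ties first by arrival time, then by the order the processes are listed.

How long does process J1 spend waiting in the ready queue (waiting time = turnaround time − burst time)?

Gantt: | J1 0-2 | idle 2-3 | J2 3-4 | J3 4-5 | J2 5-6 | J3 6-7 | J4 7-8 | J3 8-10 | J5 10-11 | J3 11-12 | J5 12-13 |
Completion: J1=2  J2=6  J3=12  J4=8  J5=13
Waiting(J1) = turnaround − burst = 2 − 2 = 0

0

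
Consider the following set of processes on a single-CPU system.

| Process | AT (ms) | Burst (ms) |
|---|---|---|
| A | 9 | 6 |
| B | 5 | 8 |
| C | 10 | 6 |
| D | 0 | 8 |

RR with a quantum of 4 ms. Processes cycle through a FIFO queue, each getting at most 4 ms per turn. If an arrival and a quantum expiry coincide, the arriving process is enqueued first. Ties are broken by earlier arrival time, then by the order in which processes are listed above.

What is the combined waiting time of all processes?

Schedule: | D 0-8 | B 8-12 | A 12-16 | C 16-20 | B 20-24 | A 24-26 | C 26-28 |
Completion: A=26  B=24  C=28  D=8
Turnaround (C−A): A=17  B=19  C=18  D=8
Waiting = turnaround − burst: A=11, B=11, C=12, D=0
Total waiting = 11 + 11 + 12 + 0 = 34

34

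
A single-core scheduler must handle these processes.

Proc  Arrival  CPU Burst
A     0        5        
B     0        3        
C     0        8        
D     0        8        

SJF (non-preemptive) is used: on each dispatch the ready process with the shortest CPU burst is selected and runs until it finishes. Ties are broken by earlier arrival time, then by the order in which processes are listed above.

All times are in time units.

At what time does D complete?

24

Gantt: | B 0-3 | A 3-8 | C 8-16 | D 16-24 |
Completion: A=8  B=3  C=16  D=24
Turnaround (C−A): A=8  B=3  C=16  D=24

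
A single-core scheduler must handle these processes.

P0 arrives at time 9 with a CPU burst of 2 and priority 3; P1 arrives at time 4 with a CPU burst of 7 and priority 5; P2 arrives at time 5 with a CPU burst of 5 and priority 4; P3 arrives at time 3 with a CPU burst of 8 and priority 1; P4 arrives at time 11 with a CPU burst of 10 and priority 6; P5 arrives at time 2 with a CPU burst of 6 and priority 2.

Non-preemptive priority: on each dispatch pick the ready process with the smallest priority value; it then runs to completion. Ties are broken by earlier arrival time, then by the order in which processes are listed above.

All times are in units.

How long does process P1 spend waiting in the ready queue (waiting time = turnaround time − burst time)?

19

Schedule: | idle 0-2 | P5 2-8 | P3 8-16 | P0 16-18 | P2 18-23 | P1 23-30 | P4 30-40 |
Completion: P0=18  P1=30  P2=23  P3=16  P4=40  P5=8
Turnaround (C−A): P0=9  P1=26  P2=18  P3=13  P4=29  P5=6
Waiting(P1) = turnaround − burst = 26 − 7 = 19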